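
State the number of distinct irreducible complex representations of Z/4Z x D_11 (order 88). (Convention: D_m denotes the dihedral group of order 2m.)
28

Proof sketch: The number of irreducible complex representations of a finite group equals its number of conjugacy classes. For a direct product, #classes(G x H) = #classes(G) * #classes(H). Z/4Z has 4 classes (abelian), D_11 has 7 classes, so 4 * 7 = 28, so Z/4Z x D_11 (order 88) has exactly 28 irreducible complex representations.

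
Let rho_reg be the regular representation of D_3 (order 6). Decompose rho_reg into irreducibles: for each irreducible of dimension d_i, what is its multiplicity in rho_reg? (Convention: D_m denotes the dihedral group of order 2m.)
Each irreducible V_i of dimension d_i appears with multiplicity d_i, i.e. rho_reg = (direct sum over all irreducibles V_i) d_i V_i. The irreducible dimensions for D_3 are 1, 1, 2: 2 irreducibles of dimension 1, each with multiplicity 1; 1 irreducible of dimension 2, with multiplicity 2. Total dimension 2*1*1 + 1*2*2 = 6 = |G|.

Reasoning: General theorem: in the regular representation of a finite group G, each irreducible appears with multiplicity equal to its dimension. Check: dim(rho_reg) = sum d_i^2 = 1 + 1 + 4 = 6 = |G|.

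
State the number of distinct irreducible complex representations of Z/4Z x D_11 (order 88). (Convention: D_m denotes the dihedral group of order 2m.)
28

Working: The number of irreducible complex representations of a finite group equals its number of conjugacy classes. For a direct product, #classes(G x H) = #classes(G) * #classes(H). Z/4Z has 4 classes (abelian), D_11 has 7 classes, so 4 * 7 = 28, so Z/4Z x D_11 (order 88) has exactly 28 irreducible complex representations.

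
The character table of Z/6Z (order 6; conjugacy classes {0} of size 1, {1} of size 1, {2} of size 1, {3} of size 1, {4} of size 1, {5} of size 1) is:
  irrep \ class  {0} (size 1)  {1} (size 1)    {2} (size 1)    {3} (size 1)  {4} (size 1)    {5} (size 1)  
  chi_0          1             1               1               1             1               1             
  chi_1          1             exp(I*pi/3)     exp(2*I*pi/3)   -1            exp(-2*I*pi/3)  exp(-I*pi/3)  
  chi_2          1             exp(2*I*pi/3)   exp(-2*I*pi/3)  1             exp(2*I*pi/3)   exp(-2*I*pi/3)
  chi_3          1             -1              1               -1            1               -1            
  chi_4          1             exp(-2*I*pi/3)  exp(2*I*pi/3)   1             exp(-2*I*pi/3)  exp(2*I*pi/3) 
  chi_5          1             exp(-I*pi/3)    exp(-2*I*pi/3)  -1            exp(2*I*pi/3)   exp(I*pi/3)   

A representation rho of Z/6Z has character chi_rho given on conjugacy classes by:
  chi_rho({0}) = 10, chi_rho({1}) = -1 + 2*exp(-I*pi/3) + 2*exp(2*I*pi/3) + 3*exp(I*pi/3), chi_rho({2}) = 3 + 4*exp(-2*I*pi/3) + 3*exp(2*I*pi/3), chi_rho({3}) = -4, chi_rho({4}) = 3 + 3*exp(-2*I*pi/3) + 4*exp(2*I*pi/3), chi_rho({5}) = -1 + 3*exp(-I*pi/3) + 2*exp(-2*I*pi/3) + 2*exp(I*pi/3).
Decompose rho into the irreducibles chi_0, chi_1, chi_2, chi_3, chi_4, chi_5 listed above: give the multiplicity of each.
Multiplicities: chi_0: 1, chi_1: 3, chi_2: 2, chi_3: 2, chi_4: 0, chi_5: 2.

Justification: Use <chi_rho, chi> = (1/|G|) sum_C |C| * chi_rho(C) * conj(chi(C)) with |G| = 6 for each irreducible chi in the table:
  <chi_rho, chi_0> = (1/6)[1*(10)*conj(1) + 1*(-1 + 2*exp(-I*pi/3) + 2*exp(2*I*pi/3) + 3*exp(I*pi/3))*conj(1) + 1*(3 + 4*exp(-2*I*pi/3) + 3*exp(2*I*pi/3))*conj(1) + 1*(-4)*conj(1) + 1*(3 + 3*exp(-2*I*pi/3) + 4*exp(2*I*pi/3))*conj(1) + 1*(-1 + 3*exp(-I*pi/3) + 2*exp(-2*I*pi/3) + 2*exp(I*pi/3))*conj(1)]
      = (1/6)[(10) + (-1 + 2*exp(-I*pi/3) + 2*exp(2*I*pi/3) + 3*exp(I*pi/3)) + (3 + 4*exp(-2*I*pi/3) + 3*exp(2*I*pi/3)) + (-4) + (3 + 3*exp(-2*I*pi/3) + 4*exp(2*I*pi/3)) + (-1 + 3*exp(-I*pi/3) + 2*exp(-2*I*pi/3) + 2*exp(I*pi/3))] = 6/6 = 1
  <chi_rho, chi_1> = (1/6)[1*(10)*conj(1) + 1*(-1 + 2*exp(-I*pi/3) + 2*exp(2*I*pi/3) + 3*exp(I*pi/3))*conj(exp(I*pi/3)) + 1*(3 + 4*exp(-2*I*pi/3) + 3*exp(2*I*pi/3))*conj(exp(2*I*pi/3)) + 1*(-4)*conj(-1) + 1*(3 + 3*exp(-2*I*pi/3) + 4*exp(2*I*pi/3))*conj(exp(-2*I*pi/3)) + 1*(-1 + 3*exp(-I*pi/3) + 2*exp(-2*I*pi/3) + 2*exp(I*pi/3))*conj(exp(-I*pi/3))]
      = (1/6)[(10) + (3 + 2*exp(-2*I*pi/3) - exp(-I*pi/3) + 2*exp(I*pi/3)) + (3 + 3*exp(-2*I*pi/3) + 4*exp(2*I*pi/3)) + (4) + (3 + 4*exp(-2*I*pi/3) + 3*exp(2*I*pi/3)) + (3 + 2*exp(-I*pi/3) - exp(I*pi/3) + 2*exp(2*I*pi/3))] = 18/6 = 3
  <chi_rho, chi_2> = (1/6)[1*(10)*conj(1) + 1*(-1 + 2*exp(-I*pi/3) + 2*exp(2*I*pi/3) + 3*exp(I*pi/3))*conj(exp(2*I*pi/3)) + 1*(3 + 4*exp(-2*I*pi/3) + 3*exp(2*I*pi/3))*conj(exp(-2*I*pi/3)) + 1*(-4)*conj(1) + 1*(3 + 3*exp(-2*I*pi/3) + 4*exp(2*I*pi/3))*conj(exp(2*I*pi/3)) + 1*(-1 + 3*exp(-I*pi/3) + 2*exp(-2*I*pi/3) + 2*exp(I*pi/3))*conj(exp(-2*I*pi/3))]
      = (1/6)[(10) + (3*exp(-I*pi/3) - exp(-2*I*pi/3)) + (1) + (-4) + (1) + (-exp(2*I*pi/3) + 3*exp(I*pi/3))] = 12/6 = 2
  <chi_rho, chi_3> = (1/6)[1*(10)*conj(1) + 1*(-1 + 2*exp(-I*pi/3) + 2*exp(2*I*pi/3) + 3*exp(I*pi/3))*conj(-1) + 1*(3 + 4*exp(-2*I*pi/3) + 3*exp(2*I*pi/3))*conj(1) + 1*(-4)*conj(-1) + 1*(3 + 3*exp(-2*I*pi/3) + 4*exp(2*I*pi/3))*conj(1) + 1*(-1 + 3*exp(-I*pi/3) + 2*exp(-2*I*pi/3) + 2*exp(I*pi/3))*conj(-1)]
      = (1/6)[(10) + (1 - 3*exp(I*pi/3) - 2*exp(2*I*pi/3) - 2*exp(-I*pi/3)) + (3 + 4*exp(-2*I*pi/3) + 3*exp(2*I*pi/3)) + (4) + (3 + 3*exp(-2*I*pi/3) + 4*exp(2*I*pi/3)) + (1 - 2*exp(I*pi/3) - 2*exp(-2*I*pi/3) - 3*exp(-I*pi/3))] = 12/6 = 2
  <chi_rho, chi_4> = (1/6)[1*(10)*conj(1) + 1*(-1 + 2*exp(-I*pi/3) + 2*exp(2*I*pi/3) + 3*exp(I*pi/3))*conj(exp(-2*I*pi/3)) + 1*(3 + 4*exp(-2*I*pi/3) + 3*exp(2*I*pi/3))*conj(exp(2*I*pi/3)) + 1*(-4)*conj(1) + 1*(3 + 3*exp(-2*I*pi/3) + 4*exp(2*I*pi/3))*conj(exp(-2*I*pi/3)) + 1*(-1 + 3*exp(-I*pi/3) + 2*exp(-2*I*pi/3) + 2*exp(I*pi/3))*conj(exp(2*I*pi/3))]
      = (1/6)[(10) + (-3 + 2*exp(-2*I*pi/3) - exp(2*I*pi/3) + 2*exp(I*pi/3)) + (3 + 3*exp(-2*I*pi/3) + 4*exp(2*I*pi/3)) + (-4) + (3 + 4*exp(-2*I*pi/3) + 3*exp(2*I*pi/3)) + (-3 + 2*exp(-I*pi/3) - exp(-2*I*pi/3) + 2*exp(2*I*pi/3))] = 0/6 = 0
  <chi_rho, chi_5> = (1/6)[1*(10)*conj(1) + 1*(-1 + 2*exp(-I*pi/3) + 2*exp(2*I*pi/3) + 3*exp(I*pi/3))*conj(exp(-I*pi/3)) + 1*(3 + 4*exp(-2*I*pi/3) + 3*exp(2*I*pi/3))*conj(exp(-2*I*pi/3)) + 1*(-4)*conj(-1) + 1*(3 + 3*exp(-2*I*pi/3) + 4*exp(2*I*pi/3))*conj(exp(2*I*pi/3)) + 1*(-1 + 3*exp(-I*pi/3) + 2*exp(-2*I*pi/3) + 2*exp(I*pi/3))*conj(exp(I*pi/3))]
      = (1/6)[(10) + (-exp(I*pi/3) + 3*exp(2*I*pi/3)) + (1) + (4) + (1) + (3*exp(-2*I*pi/3) - exp(-I*pi/3))] = 12/6 = 2
(Exp terms are combined using exp(i*s)*conj(exp(i*t)) = exp(i*(s-t)), and sums of them are collapsed using the identity that for every m > 1 the m distinct m-th roots of unity sum to 0, e.g. 1 + exp(2*I*pi/3) + exp(-2*I*pi/3) = 0.)
Dimension check: dim(rho) = sum (mult * dim) = 1*1 + 3*1 + 2*1 + 2*1 + 0*1 + 2*1 = 10 = chi_rho(e) = 10.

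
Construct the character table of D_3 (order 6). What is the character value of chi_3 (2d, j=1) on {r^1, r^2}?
Conjugacy classes: {e} of size 1, {r^1, r^2} of size 2, {s, sr, ..., sr^2} of size 3.
Character table:
  irrep \ class              {e} (size 1)  {r^1, r^2} (size 2)  {s, sr, ..., sr^2} (size 3)
  chi_1 (triv)               1             1                    1                          
  chi_2 (sign: r->1, s->-1)  1             1                    -1                         
  chi_3 (2d, j=1)            2             -1                   0                          

Spot check: chi_3 (2d, j=1) on {r^1, r^2} = -1.

Why: D_3 has order 2*3 = 6 with 3 conjugacy classes, hence 3 irreducibles. Sum of squared dims 1 + 1 + 4 = 6 = |G|. Linear characters come from the abelianisation; the 2-dimensional irreps have character r^k -> 2*cos(2*pi*j*k/3), reflections -> 0.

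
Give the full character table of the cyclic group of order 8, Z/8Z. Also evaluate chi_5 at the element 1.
Character table of Z/8Z (irreps indexed chi_0,...,chi_7 with chi_k(m) = zeta_8^(k*m), zeta_8 = exp(2*pi*i/8)):
  irrep \ class  {0} (size 1)  {1} (size 1)    {2} (size 1)  {3} (size 1)    {4} (size 1)  {5} (size 1)    {6} (size 1)  {7} (size 1)  
  chi_0          1             1               1             1               1             1               1             1             
  chi_1          1             exp(I*pi/4)     I             exp(3*I*pi/4)   -1            exp(-3*I*pi/4)  -I            exp(-I*pi/4)  
  chi_2          1             I               -1            -I              1             I               -1            -I            
  chi_3          1             exp(3*I*pi/4)   -I            exp(I*pi/4)     -1            exp(-I*pi/4)    I             exp(-3*I*pi/4)
  chi_4          1             -1              1             -1              1             -1              1             -1            
  chi_5          1             exp(-3*I*pi/4)  I             exp(-I*pi/4)    -1            exp(I*pi/4)     -I            exp(3*I*pi/4) 
  chi_6          1             -I              -1            I               1             -I              -1            I             
  chi_7          1             exp(-I*pi/4)    -I            exp(-3*I*pi/4)  -1            exp(3*I*pi/4)   I             exp(I*pi/4)   

Spot check: chi_5(1) = zeta_8^(5*1) = zeta_8^5 = exp(-3*I*pi/4).

Working: Z/8Z is abelian, so all 8 irreducible complex representations are 1-dimensional. They are given by chi_k(m) = zeta_8^(k*m) for k = 0,...,7. Row orthogonality: sum_m chi_k(m) conj(chi_l(m)) = 8 * [k = l].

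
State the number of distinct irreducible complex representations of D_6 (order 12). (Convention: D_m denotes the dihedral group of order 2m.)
6

Solution. The number of irreducible complex representations of a finite group equals its number of conjugacy classes. D_6 has 6 conjugacy classes (n/2 + 3 for n even), so D_6 (order 12) has exactly 6 irreducible complex representations.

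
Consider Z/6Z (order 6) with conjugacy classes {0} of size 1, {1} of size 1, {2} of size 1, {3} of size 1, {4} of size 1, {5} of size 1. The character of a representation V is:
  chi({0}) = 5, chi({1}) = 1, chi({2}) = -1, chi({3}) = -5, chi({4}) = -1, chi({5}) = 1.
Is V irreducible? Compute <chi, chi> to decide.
Not irreducible (reducible): <chi, chi> = 9 > 1.

Reasoning: <chi, chi> = (1/|G|) sum_C |C| * |chi(C)|^2 = (1/6)[1*|5|^2 + 1*|1|^2 + 1*|-1|^2 + 1*|-5|^2 + 1*|-1|^2 + 1*|1|^2]
  = (1/6)[(25) + (1) + (1) + (25) + (1) + (1)] = 54/6 = 9.
(Exp terms are combined using exp(i*s)*conj(exp(i*t)) = exp(i*(s-t)), and sums of them are collapsed using the identity that for every m > 1 the m distinct m-th roots of unity sum to 0, e.g. 1 + exp(2*I*pi/3) + exp(-2*I*pi/3) = 0.)
A character is irreducible iff <chi, chi> = 1, so this representation is reducible.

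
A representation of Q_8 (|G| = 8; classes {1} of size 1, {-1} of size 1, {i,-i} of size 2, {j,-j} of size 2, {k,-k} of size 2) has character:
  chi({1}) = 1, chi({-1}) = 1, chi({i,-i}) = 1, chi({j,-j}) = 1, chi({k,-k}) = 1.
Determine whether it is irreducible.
Irreducible: <chi, chi> = 1.

Solution. <chi, chi> = (1/|G|) sum_C |C| * |chi(C)|^2 = (1/8)[1*|1|^2 + 1*|1|^2 + 2*|1|^2 + 2*|1|^2 + 2*|1|^2]
  = (1/8)[(1) + (1) + (2) + (2) + (2)] = 8/8 = 1.
A character is irreducible iff <chi, chi> = 1, so this representation is irreducible.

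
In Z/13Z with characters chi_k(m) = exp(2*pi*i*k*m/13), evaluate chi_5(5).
chi_5(5) = zeta_13^25 = exp(-2*I*pi/13)

Proof sketch: chi_5(5) = zeta_13^(5*5) = zeta_13^25. Since zeta_13^13 = 1, this equals zeta_13^12 = exp(2*pi*i*12/13) = exp(-2*I*pi/13).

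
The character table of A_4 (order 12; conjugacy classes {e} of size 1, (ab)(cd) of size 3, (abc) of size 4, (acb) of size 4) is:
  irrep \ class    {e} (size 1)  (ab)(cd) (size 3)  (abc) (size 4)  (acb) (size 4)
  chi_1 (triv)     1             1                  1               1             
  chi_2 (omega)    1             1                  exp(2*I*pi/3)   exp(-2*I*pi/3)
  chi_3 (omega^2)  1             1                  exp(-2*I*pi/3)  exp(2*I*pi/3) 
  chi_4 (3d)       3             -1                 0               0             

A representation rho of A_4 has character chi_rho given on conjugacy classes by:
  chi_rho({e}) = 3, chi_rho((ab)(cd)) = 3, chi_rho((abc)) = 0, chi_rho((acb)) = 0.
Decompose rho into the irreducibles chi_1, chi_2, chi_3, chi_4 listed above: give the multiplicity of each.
Multiplicities: chi_1: 1, chi_2: 1, chi_3: 1, chi_4: 0.

Why: Use <chi_rho, chi> = (1/|G|) sum_C |C| * chi_rho(C) * conj(chi(C)) with |G| = 12 for each irreducible chi in the table:
  <chi_rho, chi_1> = (1/12)[1*(3)*conj(1) + 3*(3)*conj(1) + 4*(0)*conj(1) + 4*(0)*conj(1)]
      = (1/12)[(3) + (9) + (0) + (0)] = 12/12 = 1
  <chi_rho, chi_2> = (1/12)[1*(3)*conj(1) + 3*(3)*conj(1) + 4*(0)*conj(exp(2*I*pi/3)) + 4*(0)*conj(exp(-2*I*pi/3))]
      = (1/12)[(3) + (9) + (0) + (0)] = 12/12 = 1
  <chi_rho, chi_3> = (1/12)[1*(3)*conj(1) + 3*(3)*conj(1) + 4*(0)*conj(exp(-2*I*pi/3)) + 4*(0)*conj(exp(2*I*pi/3))]
      = (1/12)[(3) + (9) + (0) + (0)] = 12/12 = 1
  <chi_rho, chi_4> = (1/12)[1*(3)*conj(3) + 3*(3)*conj(-1) + 4*(0)*conj(0) + 4*(0)*conj(0)]
      = (1/12)[(9) + (-9) + (0) + (0)] = 0/12 = 0
(Exp terms are combined using exp(i*s)*conj(exp(i*t)) = exp(i*(s-t)), and sums of them are collapsed using the identity that for every m > 1 the m distinct m-th roots of unity sum to 0, e.g. 1 + exp(2*I*pi/3) + exp(-2*I*pi/3) = 0.)
Dimension check: dim(rho) = sum (mult * dim) = 1*1 + 1*1 + 1*1 + 0*3 = 3 = chi_rho(e) = 3.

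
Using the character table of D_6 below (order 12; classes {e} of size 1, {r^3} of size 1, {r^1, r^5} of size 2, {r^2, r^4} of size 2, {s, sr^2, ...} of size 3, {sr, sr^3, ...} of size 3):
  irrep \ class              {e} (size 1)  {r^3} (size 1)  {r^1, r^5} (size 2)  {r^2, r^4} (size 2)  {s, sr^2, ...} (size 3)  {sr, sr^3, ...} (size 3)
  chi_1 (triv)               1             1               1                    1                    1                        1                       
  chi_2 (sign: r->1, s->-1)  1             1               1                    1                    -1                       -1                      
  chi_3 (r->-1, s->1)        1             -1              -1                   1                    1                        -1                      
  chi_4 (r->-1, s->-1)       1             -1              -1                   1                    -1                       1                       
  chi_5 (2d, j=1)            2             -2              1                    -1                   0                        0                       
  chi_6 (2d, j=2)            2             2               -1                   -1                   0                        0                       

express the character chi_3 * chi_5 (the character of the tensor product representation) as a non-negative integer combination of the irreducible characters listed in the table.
chi_3 tensor chi_5 = chi_6 (all other irreducibles have multiplicity 0).

Justification: The character of a tensor product is the pointwise product (chi_3 * chi_5)(C) = chi_3(C) * chi_5(C):
  {e}: (1)*(2), {r^3}: (-1)*(-2), {r^1, r^5}: (-1)*(1), {r^2, r^4}: (1)*(-1), {s, sr^2, ...}: (1)*(0), {sr, sr^3, ...}: (-1)*(0)
so (chi_3 * chi_5) takes values
  {e} -> 2, {r^3} -> 2, {r^1, r^5} -> -1, {r^2, r^4} -> -1, {s, sr^2, ...} -> 0, {sr, sr^3, ...} -> 0.
Now take the inner product of this character with each irreducible chi from the table, <chi_3*chi_5, chi> = (1/12) sum_C |C| (chi_3*chi_5)(C) conj(chi(C)):
  <chi_3*chi_5, chi_1> = (1/12)[1*(2)*conj(1) + 1*(2)*conj(1) + 2*(-1)*conj(1) + 2*(-1)*conj(1) + 3*(0)*conj(1) + 3*(0)*conj(1)]
      = (1/12)[(2) + (2) + (-2) + (-2) + (0) + (0)] = 0/12 = 0
  <chi_3*chi_5, chi_2> = (1/12)[1*(2)*conj(1) + 1*(2)*conj(1) + 2*(-1)*conj(1) + 2*(-1)*conj(1) + 3*(0)*conj(-1) + 3*(0)*conj(-1)]
      = (1/12)[(2) + (2) + (-2) + (-2) + (0) + (0)] = 0/12 = 0
  <chi_3*chi_5, chi_3> = (1/12)[1*(2)*conj(1) + 1*(2)*conj(-1) + 2*(-1)*conj(-1) + 2*(-1)*conj(1) + 3*(0)*conj(1) + 3*(0)*conj(-1)]
      = (1/12)[(2) + (-2) + (2) + (-2) + (0) + (0)] = 0/12 = 0
  <chi_3*chi_5, chi_4> = (1/12)[1*(2)*conj(1) + 1*(2)*conj(-1) + 2*(-1)*conj(-1) + 2*(-1)*conj(1) + 3*(0)*conj(-1) + 3*(0)*conj(1)]
      = (1/12)[(2) + (-2) + (2) + (-2) + (0) + (0)] = 0/12 = 0
  <chi_3*chi_5, chi_5> = (1/12)[1*(2)*conj(2) + 1*(2)*conj(-2) + 2*(-1)*conj(1) + 2*(-1)*conj(-1) + 3*(0)*conj(0) + 3*(0)*conj(0)]
      = (1/12)[(4) + (-4) + (-2) + (2) + (0) + (0)] = 0/12 = 0
  <chi_3*chi_5, chi_6> = (1/12)[1*(2)*conj(2) + 1*(2)*conj(2) + 2*(-1)*conj(-1) + 2*(-1)*conj(-1) + 3*(0)*conj(0) + 3*(0)*conj(0)]
      = (1/12)[(4) + (4) + (2) + (2) + (0) + (0)] = 12/12 = 1
Hence the multiplicities are chi_6: 1. Dimension check: dim(chi_3)*dim(chi_5) = 1*2 = 2 and sum (mult * dim) = 1*2 = 2.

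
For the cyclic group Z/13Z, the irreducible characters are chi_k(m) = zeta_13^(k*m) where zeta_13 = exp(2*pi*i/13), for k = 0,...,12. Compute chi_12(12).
chi_12(12) = zeta_13^144 = exp(2*I*pi/13)

Details: chi_12(12) = zeta_13^(12*12) = zeta_13^144. Since zeta_13^13 = 1, this equals zeta_13^1 = exp(2*pi*i*1/13) = exp(2*I*pi/13).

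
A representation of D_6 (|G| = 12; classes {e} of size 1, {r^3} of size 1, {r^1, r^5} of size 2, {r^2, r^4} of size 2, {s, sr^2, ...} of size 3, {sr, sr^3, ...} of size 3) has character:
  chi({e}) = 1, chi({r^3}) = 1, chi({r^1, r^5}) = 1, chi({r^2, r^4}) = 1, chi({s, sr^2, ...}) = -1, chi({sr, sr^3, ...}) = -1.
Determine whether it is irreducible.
Irreducible: <chi, chi> = 1.

Argument: <chi, chi> = (1/|G|) sum_C |C| * |chi(C)|^2 = (1/12)[1*|1|^2 + 1*|1|^2 + 2*|1|^2 + 2*|1|^2 + 3*|-1|^2 + 3*|-1|^2]
  = (1/12)[(1) + (1) + (2) + (2) + (3) + (3)] = 12/12 = 1.
A character is irreducible iff <chi, chi> = 1, so this representation is irreducible.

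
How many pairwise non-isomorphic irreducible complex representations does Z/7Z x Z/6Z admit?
42

Reasoning: The number of irreducible complex representations of a finite group equals its number of conjugacy classes. Z/7Z x Z/6Z is abelian of order 42, so every element is its own conjugacy class: 42 classes, so Z/7Z x Z/6Z (order 42) has exactly 42 irreducible complex representations.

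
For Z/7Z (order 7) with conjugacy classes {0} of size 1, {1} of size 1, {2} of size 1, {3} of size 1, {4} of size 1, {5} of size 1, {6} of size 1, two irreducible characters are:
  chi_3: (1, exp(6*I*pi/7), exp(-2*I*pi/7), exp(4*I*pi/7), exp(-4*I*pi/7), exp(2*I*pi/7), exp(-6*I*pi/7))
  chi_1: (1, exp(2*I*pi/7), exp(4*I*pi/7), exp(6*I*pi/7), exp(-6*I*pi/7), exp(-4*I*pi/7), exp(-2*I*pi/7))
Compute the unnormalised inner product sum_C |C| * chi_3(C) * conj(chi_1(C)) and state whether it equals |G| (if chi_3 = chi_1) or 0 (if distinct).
Sum = 0; so <chi_3, chi_1> = 0 (distinct irreducibles are orthogonal).

Compute term by term over conjugacy classes (|C| * chi_3(C) * conj(chi_1(C))):
  1*(1)*conj(1) + 1*(exp(6*I*pi/7))*conj(exp(2*I*pi/7)) + 1*(exp(-2*I*pi/7))*conj(exp(4*I*pi/7)) + 1*(exp(4*I*pi/7))*conj(exp(6*I*pi/7)) + 1*(exp(-4*I*pi/7))*conj(exp(-6*I*pi/7)) + 1*(exp(2*I*pi/7))*conj(exp(-4*I*pi/7)) + 1*(exp(-6*I*pi/7))*conj(exp(-2*I*pi/7))
  = (1) + (exp(4*I*pi/7)) + (exp(-6*I*pi/7)) + (exp(-2*I*pi/7)) + (exp(2*I*pi/7)) + (exp(6*I*pi/7)) + (exp(-4*I*pi/7))
  = 0.
(Exp terms are combined using exp(i*s)*conj(exp(i*t)) = exp(i*(s-t)), and sums of them are collapsed using the identity that for every m > 1 the m distinct m-th roots of unity sum to 0, e.g. 1 + exp(2*I*pi/3) + exp(-2*I*pi/3) = 0.)
Dividing by |G| = 7 gives 0/7 = 0, matching the row-orthogonality relation <chi_3, chi_1> = [chi_3 = chi_1].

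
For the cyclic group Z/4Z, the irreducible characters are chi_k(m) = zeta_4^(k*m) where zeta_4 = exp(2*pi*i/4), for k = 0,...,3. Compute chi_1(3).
chi_1(3) = zeta_4^3 = -I

Justification: chi_1(3) = zeta_4^(1*3) = zeta_4^3. Since zeta_4^4 = 1, this equals zeta_4^3 = exp(2*pi*i*3/4) = -I.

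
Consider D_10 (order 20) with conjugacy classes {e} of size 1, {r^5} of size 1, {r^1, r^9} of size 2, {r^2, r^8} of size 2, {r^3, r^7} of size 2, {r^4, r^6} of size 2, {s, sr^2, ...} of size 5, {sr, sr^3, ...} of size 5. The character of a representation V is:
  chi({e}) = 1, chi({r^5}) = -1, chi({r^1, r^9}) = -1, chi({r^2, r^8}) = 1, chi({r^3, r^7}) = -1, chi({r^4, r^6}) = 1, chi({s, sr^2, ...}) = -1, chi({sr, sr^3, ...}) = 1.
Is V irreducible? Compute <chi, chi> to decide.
Irreducible: <chi, chi> = 1.

Proof sketch: <chi, chi> = (1/|G|) sum_C |C| * |chi(C)|^2 = (1/20)[1*|1|^2 + 1*|-1|^2 + 2*|-1|^2 + 2*|1|^2 + 2*|-1|^2 + 2*|1|^2 + 5*|-1|^2 + 5*|1|^2]
  = (1/20)[(1) + (1) + (2) + (2) + (2) + (2) + (5) + (5)] = 20/20 = 1.
A character is irreducible iff <chi, chi> = 1, so this representation is irreducible.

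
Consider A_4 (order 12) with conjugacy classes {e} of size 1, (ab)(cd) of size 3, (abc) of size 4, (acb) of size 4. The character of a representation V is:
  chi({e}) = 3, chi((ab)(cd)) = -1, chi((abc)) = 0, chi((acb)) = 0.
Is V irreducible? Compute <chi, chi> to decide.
Irreducible: <chi, chi> = 1.

Why: <chi, chi> = (1/|G|) sum_C |C| * |chi(C)|^2 = (1/12)[1*|3|^2 + 3*|-1|^2 + 4*|0|^2 + 4*|0|^2]
  = (1/12)[(9) + (3) + (0) + (0)] = 12/12 = 1.
(Exp terms are combined using exp(i*s)*conj(exp(i*t)) = exp(i*(s-t)), and sums of them are collapsed using the identity that for every m > 1 the m distinct m-th roots of unity sum to 0, e.g. 1 + exp(2*I*pi/3) + exp(-2*I*pi/3) = 0.)
A character is irreducible iff <chi, chi> = 1, so this representation is irreducible.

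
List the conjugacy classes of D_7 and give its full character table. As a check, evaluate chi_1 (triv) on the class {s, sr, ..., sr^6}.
Conjugacy classes: {e} of size 1, {r^1, r^6} of size 2, {r^2, r^5} of size 2, {r^3, r^4} of size 2, {s, sr, ..., sr^6} of size 7.
Character table:
  irrep \ class              {e} (size 1)  {r^1, r^6} (size 2)  {r^2, r^5} (size 2)  {r^3, r^4} (size 2)  {s, sr, ..., sr^6} (size 7)
  chi_1 (triv)               1             1                    1                    1                    1                          
  chi_2 (sign: r->1, s->-1)  1             1                    1                    1                    -1                         
  chi_3 (2d, j=1)            2             2*cos(2*pi/7)        -2*cos(3*pi/7)       -2*cos(pi/7)         0                          
  chi_4 (2d, j=2)            2             -2*cos(3*pi/7)       -2*cos(pi/7)         2*cos(2*pi/7)        0                          
  chi_5 (2d, j=3)            2             -2*cos(pi/7)         2*cos(2*pi/7)        -2*cos(3*pi/7)       0                          

Spot check: chi_1 (triv) on {s, sr, ..., sr^6} = 1.

Solution. D_7 has order 2*7 = 14 with 5 conjugacy classes, hence 5 irreducibles. Sum of squared dims 1 + 1 + 4 + 4 + 4 = 14 = |G|. Linear characters come from the abelianisation; the 2-dimensional irreps have character r^k -> 2*cos(2*pi*j*k/7), reflections -> 0.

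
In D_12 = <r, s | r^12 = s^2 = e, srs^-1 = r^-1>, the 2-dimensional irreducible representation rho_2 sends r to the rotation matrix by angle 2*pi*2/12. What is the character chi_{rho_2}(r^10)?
chi_{rho_2}(r^10) = 2*cos(2*pi*2*10/12) = -1

Proof sketch: rho_2(r^10) is rotation by angle 2*pi*2*10/12, whose trace is 2*cos(2*pi*2*10/12) = -1.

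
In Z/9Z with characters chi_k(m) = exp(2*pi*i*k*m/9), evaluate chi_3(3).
chi_3(3) = zeta_9^9 = 1

Reasoning: chi_3(3) = zeta_9^(3*3) = zeta_9^9. Since zeta_9^9 = 1, this equals zeta_9^0 = exp(2*pi*i*0/9) = 1.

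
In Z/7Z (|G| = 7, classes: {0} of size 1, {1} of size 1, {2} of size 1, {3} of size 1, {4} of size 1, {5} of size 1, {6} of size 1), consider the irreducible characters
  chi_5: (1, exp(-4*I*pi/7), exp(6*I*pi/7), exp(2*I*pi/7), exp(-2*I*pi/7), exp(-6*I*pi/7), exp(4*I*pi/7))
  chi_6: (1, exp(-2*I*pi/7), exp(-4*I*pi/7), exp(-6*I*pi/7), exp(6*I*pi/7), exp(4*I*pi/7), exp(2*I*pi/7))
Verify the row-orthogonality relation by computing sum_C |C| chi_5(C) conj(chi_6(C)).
Sum = 0; so <chi_5, chi_6> = 0 (distinct irreducibles are orthogonal).

Compute term by term over conjugacy classes (|C| * chi_5(C) * conj(chi_6(C))):
  1*(1)*conj(1) + 1*(exp(-4*I*pi/7))*conj(exp(-2*I*pi/7)) + 1*(exp(6*I*pi/7))*conj(exp(-4*I*pi/7)) + 1*(exp(2*I*pi/7))*conj(exp(-6*I*pi/7)) + 1*(exp(-2*I*pi/7))*conj(exp(6*I*pi/7)) + 1*(exp(-6*I*pi/7))*conj(exp(4*I*pi/7)) + 1*(exp(4*I*pi/7))*conj(exp(2*I*pi/7))
  = (1) + (exp(-2*I*pi/7)) + (exp(-4*I*pi/7)) + (exp(-6*I*pi/7)) + (exp(6*I*pi/7)) + (exp(4*I*pi/7)) + (exp(2*I*pi/7))
  = 0.
(Exp terms are combined using exp(i*s)*conj(exp(i*t)) = exp(i*(s-t)), and sums of them are collapsed using the identity that for every m > 1 the m distinct m-th roots of unity sum to 0, e.g. 1 + exp(2*I*pi/3) + exp(-2*I*pi/3) = 0.)
Dividing by |G| = 7 gives 0/7 = 0, matching the row-orthogonality relation <chi_5, chi_6> = [chi_5 = chi_6].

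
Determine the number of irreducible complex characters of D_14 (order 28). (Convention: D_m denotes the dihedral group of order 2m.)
10

The number of irreducible complex representations of a finite group equals its number of conjugacy classes. D_14 has 10 conjugacy classes (n/2 + 3 for n even), so D_14 (order 28) has exactly 10 irreducible complex representations.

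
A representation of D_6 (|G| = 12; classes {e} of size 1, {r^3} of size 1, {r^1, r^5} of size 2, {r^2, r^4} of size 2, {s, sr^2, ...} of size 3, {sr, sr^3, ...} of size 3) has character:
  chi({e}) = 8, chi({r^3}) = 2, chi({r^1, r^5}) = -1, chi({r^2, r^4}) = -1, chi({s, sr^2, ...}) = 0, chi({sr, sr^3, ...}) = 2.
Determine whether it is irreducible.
Not irreducible (reducible): <chi, chi> = 7 > 1.

Working: <chi, chi> = (1/|G|) sum_C |C| * |chi(C)|^2 = (1/12)[1*|8|^2 + 1*|2|^2 + 2*|-1|^2 + 2*|-1|^2 + 3*|0|^2 + 3*|2|^2]
  = (1/12)[(64) + (4) + (2) + (2) + (0) + (12)] = 84/12 = 7.
A character is irreducible iff <chi, chi> = 1, so this representation is reducible.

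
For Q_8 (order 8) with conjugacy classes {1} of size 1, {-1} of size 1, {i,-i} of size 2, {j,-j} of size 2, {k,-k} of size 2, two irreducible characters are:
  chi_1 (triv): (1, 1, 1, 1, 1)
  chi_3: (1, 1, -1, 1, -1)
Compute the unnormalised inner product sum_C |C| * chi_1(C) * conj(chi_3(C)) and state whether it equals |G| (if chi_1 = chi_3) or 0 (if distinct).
Sum = 0; so <chi_1, chi_3> = 0 (distinct irreducibles are orthogonal).

Justification: Compute term by term over conjugacy classes (|C| * chi_1(C) * conj(chi_3(C))):
  1*(1)*conj(1) + 1*(1)*conj(1) + 2*(1)*conj(-1) + 2*(1)*conj(1) + 2*(1)*conj(-1)
  = (1) + (1) + (-2) + (2) + (-2)
  = 0.
Dividing by |G| = 8 gives 0/8 = 0, matching the row-orthogonality relation <chi_1, chi_3> = [chi_1 = chi_3].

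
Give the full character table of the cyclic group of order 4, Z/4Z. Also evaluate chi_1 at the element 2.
Character table of Z/4Z (irreps indexed chi_0,...,chi_3 with chi_k(m) = zeta_4^(k*m), zeta_4 = exp(2*pi*i/4)):
  irrep \ class  {0} (size 1)  {1} (size 1)  {2} (size 1)  {3} (size 1)
  chi_0          1             1             1             1           
  chi_1          1             I             -1            -I          
  chi_2          1             -1            1             -1          
  chi_3          1             -I            -1            I           

Spot check: chi_1(2) = zeta_4^(1*2) = zeta_4^2 = -1.

Explanation: Z/4Z is abelian, so all 4 irreducible complex representations are 1-dimensional. They are given by chi_k(m) = zeta_4^(k*m) for k = 0,...,3. Row orthogonality: sum_m chi_k(m) conj(chi_l(m)) = 4 * [k = l].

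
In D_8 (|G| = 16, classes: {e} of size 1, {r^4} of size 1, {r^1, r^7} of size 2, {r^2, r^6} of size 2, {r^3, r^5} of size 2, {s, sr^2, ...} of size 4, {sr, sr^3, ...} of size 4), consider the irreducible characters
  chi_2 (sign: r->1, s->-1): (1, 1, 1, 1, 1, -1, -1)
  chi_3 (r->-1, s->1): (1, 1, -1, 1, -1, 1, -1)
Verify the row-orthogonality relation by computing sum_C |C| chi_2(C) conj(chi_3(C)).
Sum = 0; so <chi_2, chi_3> = 0 (distinct irreducibles are orthogonal).

Explanation: Compute term by term over conjugacy classes (|C| * chi_2(C) * conj(chi_3(C))):
  1*(1)*conj(1) + 1*(1)*conj(1) + 2*(1)*conj(-1) + 2*(1)*conj(1) + 2*(1)*conj(-1) + 4*(-1)*conj(1) + 4*(-1)*conj(-1)
  = (1) + (1) + (-2) + (2) + (-2) + (-4) + (4)
  = 0.
Dividing by |G| = 16 gives 0/16 = 0, matching the row-orthogonality relation <chi_2, chi_3> = [chi_2 = chi_3].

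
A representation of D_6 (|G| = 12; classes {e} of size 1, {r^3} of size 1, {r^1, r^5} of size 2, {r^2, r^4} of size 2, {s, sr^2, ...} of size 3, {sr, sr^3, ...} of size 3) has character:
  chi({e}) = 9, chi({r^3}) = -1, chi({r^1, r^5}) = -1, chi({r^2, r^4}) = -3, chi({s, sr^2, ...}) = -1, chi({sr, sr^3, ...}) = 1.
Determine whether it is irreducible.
Not irreducible (reducible): <chi, chi> = 9 > 1.

Why: <chi, chi> = (1/|G|) sum_C |C| * |chi(C)|^2 = (1/12)[1*|9|^2 + 1*|-1|^2 + 2*|-1|^2 + 2*|-3|^2 + 3*|-1|^2 + 3*|1|^2]
  = (1/12)[(81) + (1) + (2) + (18) + (3) + (3)] = 108/12 = 9.
A character is irreducible iff <chi, chi> = 1, so this representation is reducible.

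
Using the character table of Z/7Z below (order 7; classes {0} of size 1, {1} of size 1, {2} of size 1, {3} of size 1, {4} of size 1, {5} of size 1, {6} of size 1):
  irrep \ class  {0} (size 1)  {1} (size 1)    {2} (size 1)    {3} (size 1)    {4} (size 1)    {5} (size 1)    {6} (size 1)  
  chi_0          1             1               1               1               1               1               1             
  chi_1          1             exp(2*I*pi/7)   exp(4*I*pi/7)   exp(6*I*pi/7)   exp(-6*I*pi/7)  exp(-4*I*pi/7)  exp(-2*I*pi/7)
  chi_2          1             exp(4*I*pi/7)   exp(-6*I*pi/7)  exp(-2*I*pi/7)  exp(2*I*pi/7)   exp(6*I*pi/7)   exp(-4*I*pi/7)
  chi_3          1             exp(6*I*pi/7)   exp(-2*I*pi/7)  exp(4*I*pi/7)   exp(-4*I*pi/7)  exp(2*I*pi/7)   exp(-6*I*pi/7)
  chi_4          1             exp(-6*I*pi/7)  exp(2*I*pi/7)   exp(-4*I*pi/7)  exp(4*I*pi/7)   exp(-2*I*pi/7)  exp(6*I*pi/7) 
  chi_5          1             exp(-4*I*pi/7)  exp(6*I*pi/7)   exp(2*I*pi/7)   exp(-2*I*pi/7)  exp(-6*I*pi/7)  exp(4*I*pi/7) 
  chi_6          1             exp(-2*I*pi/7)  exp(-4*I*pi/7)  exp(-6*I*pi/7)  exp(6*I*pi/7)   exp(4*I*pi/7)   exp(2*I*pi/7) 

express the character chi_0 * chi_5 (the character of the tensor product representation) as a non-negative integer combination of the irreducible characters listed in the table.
chi_0 tensor chi_5 = chi_5 (all other irreducibles have multiplicity 0).

Argument: The character of a tensor product is the pointwise product (chi_0 * chi_5)(C) = chi_0(C) * chi_5(C):
  {0}: (1)*(1), {1}: (1)*(exp(-4*I*pi/7)), {2}: (1)*(exp(6*I*pi/7)), {3}: (1)*(exp(2*I*pi/7)), {4}: (1)*(exp(-2*I*pi/7)), {5}: (1)*(exp(-6*I*pi/7)), {6}: (1)*(exp(4*I*pi/7))
so (chi_0 * chi_5) takes values
  {0} -> 1, {1} -> exp(-4*I*pi/7), {2} -> exp(6*I*pi/7), {3} -> exp(2*I*pi/7), {4} -> exp(-2*I*pi/7), {5} -> exp(-6*I*pi/7), {6} -> exp(4*I*pi/7).
Now take the inner product of this character with each irreducible chi from the table, <chi_0*chi_5, chi> = (1/7) sum_C |C| (chi_0*chi_5)(C) conj(chi(C)):
  <chi_0*chi_5, chi_0> = (1/7)[1*(1)*conj(1) + 1*(exp(-4*I*pi/7))*conj(1) + 1*(exp(6*I*pi/7))*conj(1) + 1*(exp(2*I*pi/7))*conj(1) + 1*(exp(-2*I*pi/7))*conj(1) + 1*(exp(-6*I*pi/7))*conj(1) + 1*(exp(4*I*pi/7))*conj(1)]
      = (1/7)[(1) + (exp(-4*I*pi/7)) + (exp(6*I*pi/7)) + (exp(2*I*pi/7)) + (exp(-2*I*pi/7)) + (exp(-6*I*pi/7)) + (exp(4*I*pi/7))] = 0/7 = 0
  <chi_0*chi_5, chi_1> = (1/7)[1*(1)*conj(1) + 1*(exp(-4*I*pi/7))*conj(exp(2*I*pi/7)) + 1*(exp(6*I*pi/7))*conj(exp(4*I*pi/7)) + 1*(exp(2*I*pi/7))*conj(exp(6*I*pi/7)) + 1*(exp(-2*I*pi/7))*conj(exp(-6*I*pi/7)) + 1*(exp(-6*I*pi/7))*conj(exp(-4*I*pi/7)) + 1*(exp(4*I*pi/7))*conj(exp(-2*I*pi/7))]
      = (1/7)[(1) + (exp(-6*I*pi/7)) + (exp(2*I*pi/7)) + (exp(-4*I*pi/7)) + (exp(4*I*pi/7)) + (exp(-2*I*pi/7)) + (exp(6*I*pi/7))] = 0/7 = 0
  <chi_0*chi_5, chi_2> = (1/7)[1*(1)*conj(1) + 1*(exp(-4*I*pi/7))*conj(exp(4*I*pi/7)) + 1*(exp(6*I*pi/7))*conj(exp(-6*I*pi/7)) + 1*(exp(2*I*pi/7))*conj(exp(-2*I*pi/7)) + 1*(exp(-2*I*pi/7))*conj(exp(2*I*pi/7)) + 1*(exp(-6*I*pi/7))*conj(exp(6*I*pi/7)) + 1*(exp(4*I*pi/7))*conj(exp(-4*I*pi/7))]
      = (1/7)[(1) + (exp(6*I*pi/7)) + (exp(-2*I*pi/7)) + (exp(4*I*pi/7)) + (exp(-4*I*pi/7)) + (exp(2*I*pi/7)) + (exp(-6*I*pi/7))] = 0/7 = 0
  <chi_0*chi_5, chi_3> = (1/7)[1*(1)*conj(1) + 1*(exp(-4*I*pi/7))*conj(exp(6*I*pi/7)) + 1*(exp(6*I*pi/7))*conj(exp(-2*I*pi/7)) + 1*(exp(2*I*pi/7))*conj(exp(4*I*pi/7)) + 1*(exp(-2*I*pi/7))*conj(exp(-4*I*pi/7)) + 1*(exp(-6*I*pi/7))*conj(exp(2*I*pi/7)) + 1*(exp(4*I*pi/7))*conj(exp(-6*I*pi/7))]
      = (1/7)[(1) + (exp(4*I*pi/7)) + (exp(-6*I*pi/7)) + (exp(-2*I*pi/7)) + (exp(2*I*pi/7)) + (exp(6*I*pi/7)) + (exp(-4*I*pi/7))] = 0/7 = 0
  <chi_0*chi_5, chi_4> = (1/7)[1*(1)*conj(1) + 1*(exp(-4*I*pi/7))*conj(exp(-6*I*pi/7)) + 1*(exp(6*I*pi/7))*conj(exp(2*I*pi/7)) + 1*(exp(2*I*pi/7))*conj(exp(-4*I*pi/7)) + 1*(exp(-2*I*pi/7))*conj(exp(4*I*pi/7)) + 1*(exp(-6*I*pi/7))*conj(exp(-2*I*pi/7)) + 1*(exp(4*I*pi/7))*conj(exp(6*I*pi/7))]
      = (1/7)[(1) + (exp(2*I*pi/7)) + (exp(4*I*pi/7)) + (exp(6*I*pi/7)) + (exp(-6*I*pi/7)) + (exp(-4*I*pi/7)) + (exp(-2*I*pi/7))] = 0/7 = 0
  <chi_0*chi_5, chi_5> = (1/7)[1*(1)*conj(1) + 1*(exp(-4*I*pi/7))*conj(exp(-4*I*pi/7)) + 1*(exp(6*I*pi/7))*conj(exp(6*I*pi/7)) + 1*(exp(2*I*pi/7))*conj(exp(2*I*pi/7)) + 1*(exp(-2*I*pi/7))*conj(exp(-2*I*pi/7)) + 1*(exp(-6*I*pi/7))*conj(exp(-6*I*pi/7)) + 1*(exp(4*I*pi/7))*conj(exp(4*I*pi/7))]
      = (1/7)[(1) + (1) + (1) + (1) + (1) + (1) + (1)] = 7/7 = 1
  <chi_0*chi_5, chi_6> = (1/7)[1*(1)*conj(1) + 1*(exp(-4*I*pi/7))*conj(exp(-2*I*pi/7)) + 1*(exp(6*I*pi/7))*conj(exp(-4*I*pi/7)) + 1*(exp(2*I*pi/7))*conj(exp(-6*I*pi/7)) + 1*(exp(-2*I*pi/7))*conj(exp(6*I*pi/7)) + 1*(exp(-6*I*pi/7))*conj(exp(4*I*pi/7)) + 1*(exp(4*I*pi/7))*conj(exp(2*I*pi/7))]
      = (1/7)[(1) + (exp(-2*I*pi/7)) + (exp(-4*I*pi/7)) + (exp(-6*I*pi/7)) + (exp(6*I*pi/7)) + (exp(4*I*pi/7)) + (exp(2*I*pi/7))] = 0/7 = 0
(Exp terms are combined using exp(i*s)*conj(exp(i*t)) = exp(i*(s-t)), and sums of them are collapsed using the identity that for every m > 1 the m distinct m-th roots of unity sum to 0, e.g. 1 + exp(2*I*pi/3) + exp(-2*I*pi/3) = 0.)
Hence the multiplicities are chi_5: 1. Dimension check: dim(chi_0)*dim(chi_5) = 1*1 = 1 and sum (mult * dim) = 1*1 = 1.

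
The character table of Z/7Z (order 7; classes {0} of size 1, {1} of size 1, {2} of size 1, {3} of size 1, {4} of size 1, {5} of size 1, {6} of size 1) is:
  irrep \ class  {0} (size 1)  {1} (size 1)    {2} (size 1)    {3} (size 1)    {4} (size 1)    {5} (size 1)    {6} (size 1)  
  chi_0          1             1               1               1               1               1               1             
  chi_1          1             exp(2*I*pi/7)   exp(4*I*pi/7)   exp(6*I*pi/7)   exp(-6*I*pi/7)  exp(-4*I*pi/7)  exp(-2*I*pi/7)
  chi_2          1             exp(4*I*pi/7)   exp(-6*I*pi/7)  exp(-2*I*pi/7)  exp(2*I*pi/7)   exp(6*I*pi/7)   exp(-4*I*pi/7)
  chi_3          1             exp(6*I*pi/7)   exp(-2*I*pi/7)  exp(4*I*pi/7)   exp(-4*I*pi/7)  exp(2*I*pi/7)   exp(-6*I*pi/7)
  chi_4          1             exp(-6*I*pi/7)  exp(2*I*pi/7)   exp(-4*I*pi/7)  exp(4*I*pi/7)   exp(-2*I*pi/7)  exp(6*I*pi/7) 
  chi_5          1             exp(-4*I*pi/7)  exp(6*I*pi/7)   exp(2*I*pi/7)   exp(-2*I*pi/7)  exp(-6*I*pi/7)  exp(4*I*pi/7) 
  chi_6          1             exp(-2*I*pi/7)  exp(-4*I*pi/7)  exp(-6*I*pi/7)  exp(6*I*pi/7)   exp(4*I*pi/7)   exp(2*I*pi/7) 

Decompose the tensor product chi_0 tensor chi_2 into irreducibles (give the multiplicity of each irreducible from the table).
chi_0 tensor chi_2 = chi_2 (all other irreducibles have multiplicity 0).

Justification: The character of a tensor product is the pointwise product (chi_0 * chi_2)(C) = chi_0(C) * chi_2(C):
  {0}: (1)*(1), {1}: (1)*(exp(4*I*pi/7)), {2}: (1)*(exp(-6*I*pi/7)), {3}: (1)*(exp(-2*I*pi/7)), {4}: (1)*(exp(2*I*pi/7)), {5}: (1)*(exp(6*I*pi/7)), {6}: (1)*(exp(-4*I*pi/7))
so (chi_0 * chi_2) takes values
  {0} -> 1, {1} -> exp(4*I*pi/7), {2} -> exp(-6*I*pi/7), {3} -> exp(-2*I*pi/7), {4} -> exp(2*I*pi/7), {5} -> exp(6*I*pi/7), {6} -> exp(-4*I*pi/7).
Now take the inner product of this character with each irreducible chi from the table, <chi_0*chi_2, chi> = (1/7) sum_C |C| (chi_0*chi_2)(C) conj(chi(C)):
  <chi_0*chi_2, chi_0> = (1/7)[1*(1)*conj(1) + 1*(exp(4*I*pi/7))*conj(1) + 1*(exp(-6*I*pi/7))*conj(1) + 1*(exp(-2*I*pi/7))*conj(1) + 1*(exp(2*I*pi/7))*conj(1) + 1*(exp(6*I*pi/7))*conj(1) + 1*(exp(-4*I*pi/7))*conj(1)]
      = (1/7)[(1) + (exp(4*I*pi/7)) + (exp(-6*I*pi/7)) + (exp(-2*I*pi/7)) + (exp(2*I*pi/7)) + (exp(6*I*pi/7)) + (exp(-4*I*pi/7))] = 0/7 = 0
  <chi_0*chi_2, chi_1> = (1/7)[1*(1)*conj(1) + 1*(exp(4*I*pi/7))*conj(exp(2*I*pi/7)) + 1*(exp(-6*I*pi/7))*conj(exp(4*I*pi/7)) + 1*(exp(-2*I*pi/7))*conj(exp(6*I*pi/7)) + 1*(exp(2*I*pi/7))*conj(exp(-6*I*pi/7)) + 1*(exp(6*I*pi/7))*conj(exp(-4*I*pi/7)) + 1*(exp(-4*I*pi/7))*conj(exp(-2*I*pi/7))]
      = (1/7)[(1) + (exp(2*I*pi/7)) + (exp(4*I*pi/7)) + (exp(6*I*pi/7)) + (exp(-6*I*pi/7)) + (exp(-4*I*pi/7)) + (exp(-2*I*pi/7))] = 0/7 = 0
  <chi_0*chi_2, chi_2> = (1/7)[1*(1)*conj(1) + 1*(exp(4*I*pi/7))*conj(exp(4*I*pi/7)) + 1*(exp(-6*I*pi/7))*conj(exp(-6*I*pi/7)) + 1*(exp(-2*I*pi/7))*conj(exp(-2*I*pi/7)) + 1*(exp(2*I*pi/7))*conj(exp(2*I*pi/7)) + 1*(exp(6*I*pi/7))*conj(exp(6*I*pi/7)) + 1*(exp(-4*I*pi/7))*conj(exp(-4*I*pi/7))]
      = (1/7)[(1) + (1) + (1) + (1) + (1) + (1) + (1)] = 7/7 = 1
  <chi_0*chi_2, chi_3> = (1/7)[1*(1)*conj(1) + 1*(exp(4*I*pi/7))*conj(exp(6*I*pi/7)) + 1*(exp(-6*I*pi/7))*conj(exp(-2*I*pi/7)) + 1*(exp(-2*I*pi/7))*conj(exp(4*I*pi/7)) + 1*(exp(2*I*pi/7))*conj(exp(-4*I*pi/7)) + 1*(exp(6*I*pi/7))*conj(exp(2*I*pi/7)) + 1*(exp(-4*I*pi/7))*conj(exp(-6*I*pi/7))]
      = (1/7)[(1) + (exp(-2*I*pi/7)) + (exp(-4*I*pi/7)) + (exp(-6*I*pi/7)) + (exp(6*I*pi/7)) + (exp(4*I*pi/7)) + (exp(2*I*pi/7))] = 0/7 = 0
  <chi_0*chi_2, chi_4> = (1/7)[1*(1)*conj(1) + 1*(exp(4*I*pi/7))*conj(exp(-6*I*pi/7)) + 1*(exp(-6*I*pi/7))*conj(exp(2*I*pi/7)) + 1*(exp(-2*I*pi/7))*conj(exp(-4*I*pi/7)) + 1*(exp(2*I*pi/7))*conj(exp(4*I*pi/7)) + 1*(exp(6*I*pi/7))*conj(exp(-2*I*pi/7)) + 1*(exp(-4*I*pi/7))*conj(exp(6*I*pi/7))]
      = (1/7)[(1) + (exp(-4*I*pi/7)) + (exp(6*I*pi/7)) + (exp(2*I*pi/7)) + (exp(-2*I*pi/7)) + (exp(-6*I*pi/7)) + (exp(4*I*pi/7))] = 0/7 = 0
  <chi_0*chi_2, chi_5> = (1/7)[1*(1)*conj(1) + 1*(exp(4*I*pi/7))*conj(exp(-4*I*pi/7)) + 1*(exp(-6*I*pi/7))*conj(exp(6*I*pi/7)) + 1*(exp(-2*I*pi/7))*conj(exp(2*I*pi/7)) + 1*(exp(2*I*pi/7))*conj(exp(-2*I*pi/7)) + 1*(exp(6*I*pi/7))*conj(exp(-6*I*pi/7)) + 1*(exp(-4*I*pi/7))*conj(exp(4*I*pi/7))]
      = (1/7)[(1) + (exp(-6*I*pi/7)) + (exp(2*I*pi/7)) + (exp(-4*I*pi/7)) + (exp(4*I*pi/7)) + (exp(-2*I*pi/7)) + (exp(6*I*pi/7))] = 0/7 = 0
  <chi_0*chi_2, chi_6> = (1/7)[1*(1)*conj(1) + 1*(exp(4*I*pi/7))*conj(exp(-2*I*pi/7)) + 1*(exp(-6*I*pi/7))*conj(exp(-4*I*pi/7)) + 1*(exp(-2*I*pi/7))*conj(exp(-6*I*pi/7)) + 1*(exp(2*I*pi/7))*conj(exp(6*I*pi/7)) + 1*(exp(6*I*pi/7))*conj(exp(4*I*pi/7)) + 1*(exp(-4*I*pi/7))*conj(exp(2*I*pi/7))]
      = (1/7)[(1) + (exp(6*I*pi/7)) + (exp(-2*I*pi/7)) + (exp(4*I*pi/7)) + (exp(-4*I*pi/7)) + (exp(2*I*pi/7)) + (exp(-6*I*pi/7))] = 0/7 = 0
(Exp terms are combined using exp(i*s)*conj(exp(i*t)) = exp(i*(s-t)), and sums of them are collapsed using the identity that for every m > 1 the m distinct m-th roots of unity sum to 0, e.g. 1 + exp(2*I*pi/3) + exp(-2*I*pi/3) = 0.)
Hence the multiplicities are chi_2: 1. Dimension check: dim(chi_0)*dim(chi_2) = 1*1 = 1 and sum (mult * dim) = 1*1 = 1.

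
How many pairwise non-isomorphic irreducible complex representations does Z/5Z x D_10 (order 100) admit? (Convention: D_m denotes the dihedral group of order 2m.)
40

Argument: The number of irreducible complex representations of a finite group equals its number of conjugacy classes. For a direct product, #classes(G x H) = #classes(G) * #classes(H). Z/5Z has 5 classes (abelian), D_10 has 8 classes, so 5 * 8 = 40, so Z/5Z x D_10 (order 100) has exactly 40 irreducible complex representations.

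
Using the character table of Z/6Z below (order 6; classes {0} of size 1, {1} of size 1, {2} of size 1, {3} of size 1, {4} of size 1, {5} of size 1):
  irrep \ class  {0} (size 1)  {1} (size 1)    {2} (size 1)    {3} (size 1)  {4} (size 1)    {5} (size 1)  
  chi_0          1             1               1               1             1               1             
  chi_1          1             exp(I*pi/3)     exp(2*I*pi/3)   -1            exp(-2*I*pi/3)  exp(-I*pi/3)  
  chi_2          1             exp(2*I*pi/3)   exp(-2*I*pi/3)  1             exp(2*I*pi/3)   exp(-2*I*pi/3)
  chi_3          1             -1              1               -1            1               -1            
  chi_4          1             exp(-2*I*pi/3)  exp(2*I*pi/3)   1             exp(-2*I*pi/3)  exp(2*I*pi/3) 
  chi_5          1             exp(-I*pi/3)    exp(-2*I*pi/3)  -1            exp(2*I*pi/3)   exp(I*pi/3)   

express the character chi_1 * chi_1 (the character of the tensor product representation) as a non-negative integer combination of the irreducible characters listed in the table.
chi_1 tensor chi_1 = chi_2 (all other irreducibles have multiplicity 0).

Explanation: The character of a tensor product is the pointwise product (chi_1 * chi_1)(C) = chi_1(C) * chi_1(C):
  {0}: (1)*(1), {1}: (exp(I*pi/3))*(exp(I*pi/3)), {2}: (exp(2*I*pi/3))*(exp(2*I*pi/3)), {3}: (-1)*(-1), {4}: (exp(-2*I*pi/3))*(exp(-2*I*pi/3)), {5}: (exp(-I*pi/3))*(exp(-I*pi/3))
so (chi_1 * chi_1) takes values
  {0} -> 1, {1} -> exp(2*I*pi/3), {2} -> exp(-2*I*pi/3), {3} -> 1, {4} -> exp(2*I*pi/3), {5} -> exp(-2*I*pi/3).
Now take the inner product of this character with each irreducible chi from the table, <chi_1*chi_1, chi> = (1/6) sum_C |C| (chi_1*chi_1)(C) conj(chi(C)):
  <chi_1*chi_1, chi_0> = (1/6)[1*(1)*conj(1) + 1*(exp(2*I*pi/3))*conj(1) + 1*(exp(-2*I*pi/3))*conj(1) + 1*(1)*conj(1) + 1*(exp(2*I*pi/3))*conj(1) + 1*(exp(-2*I*pi/3))*conj(1)]
      = (1/6)[(1) + (exp(2*I*pi/3)) + (exp(-2*I*pi/3)) + (1) + (exp(2*I*pi/3)) + (exp(-2*I*pi/3))] = 0/6 = 0
  <chi_1*chi_1, chi_1> = (1/6)[1*(1)*conj(1) + 1*(exp(2*I*pi/3))*conj(exp(I*pi/3)) + 1*(exp(-2*I*pi/3))*conj(exp(2*I*pi/3)) + 1*(1)*conj(-1) + 1*(exp(2*I*pi/3))*conj(exp(-2*I*pi/3)) + 1*(exp(-2*I*pi/3))*conj(exp(-I*pi/3))]
      = (1/6)[(1) + (exp(I*pi/3)) + (exp(2*I*pi/3)) + (-1) + (exp(-2*I*pi/3)) + (exp(-I*pi/3))] = 0/6 = 0
  <chi_1*chi_1, chi_2> = (1/6)[1*(1)*conj(1) + 1*(exp(2*I*pi/3))*conj(exp(2*I*pi/3)) + 1*(exp(-2*I*pi/3))*conj(exp(-2*I*pi/3)) + 1*(1)*conj(1) + 1*(exp(2*I*pi/3))*conj(exp(2*I*pi/3)) + 1*(exp(-2*I*pi/3))*conj(exp(-2*I*pi/3))]
      = (1/6)[(1) + (1) + (1) + (1) + (1) + (1)] = 6/6 = 1
  <chi_1*chi_1, chi_3> = (1/6)[1*(1)*conj(1) + 1*(exp(2*I*pi/3))*conj(-1) + 1*(exp(-2*I*pi/3))*conj(1) + 1*(1)*conj(-1) + 1*(exp(2*I*pi/3))*conj(1) + 1*(exp(-2*I*pi/3))*conj(-1)]
      = (1/6)[(1) + (-exp(2*I*pi/3)) + (exp(-2*I*pi/3)) + (-1) + (exp(2*I*pi/3)) + (-exp(-2*I*pi/3))] = 0/6 = 0
  <chi_1*chi_1, chi_4> = (1/6)[1*(1)*conj(1) + 1*(exp(2*I*pi/3))*conj(exp(-2*I*pi/3)) + 1*(exp(-2*I*pi/3))*conj(exp(2*I*pi/3)) + 1*(1)*conj(1) + 1*(exp(2*I*pi/3))*conj(exp(-2*I*pi/3)) + 1*(exp(-2*I*pi/3))*conj(exp(2*I*pi/3))]
      = (1/6)[(1) + (exp(-2*I*pi/3)) + (exp(2*I*pi/3)) + (1) + (exp(-2*I*pi/3)) + (exp(2*I*pi/3))] = 0/6 = 0
  <chi_1*chi_1, chi_5> = (1/6)[1*(1)*conj(1) + 1*(exp(2*I*pi/3))*conj(exp(-I*pi/3)) + 1*(exp(-2*I*pi/3))*conj(exp(-2*I*pi/3)) + 1*(1)*conj(-1) + 1*(exp(2*I*pi/3))*conj(exp(2*I*pi/3)) + 1*(exp(-2*I*pi/3))*conj(exp(I*pi/3))]
      = (1/6)[(1) + (-1) + (1) + (-1) + (1) + (-1)] = 0/6 = 0
(Exp terms are combined using exp(i*s)*conj(exp(i*t)) = exp(i*(s-t)), and sums of them are collapsed using the identity that for every m > 1 the m distinct m-th roots of unity sum to 0, e.g. 1 + exp(2*I*pi/3) + exp(-2*I*pi/3) = 0.)
Hence the multiplicities are chi_2: 1. Dimension check: dim(chi_1)*dim(chi_1) = 1*1 = 1 and sum (mult * dim) = 1*1 = 1.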